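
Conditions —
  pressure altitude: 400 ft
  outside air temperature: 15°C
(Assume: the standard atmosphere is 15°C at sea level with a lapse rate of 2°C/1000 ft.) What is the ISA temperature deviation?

ISA temperature at 400 ft = 15 − 2 × (400/1000) = 14.2°C.
Deviation = OAT − ISA = 15 − 14.2 = +0.8°C.

ISA+0.8°C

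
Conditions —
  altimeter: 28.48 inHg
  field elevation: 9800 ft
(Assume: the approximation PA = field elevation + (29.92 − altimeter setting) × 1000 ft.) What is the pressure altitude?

11240 ft

Pressure correction = (29.92 − 28.48) × 1000 = +1440 ft.
Pressure altitude = 9800 + (+1440) = 11240 ft.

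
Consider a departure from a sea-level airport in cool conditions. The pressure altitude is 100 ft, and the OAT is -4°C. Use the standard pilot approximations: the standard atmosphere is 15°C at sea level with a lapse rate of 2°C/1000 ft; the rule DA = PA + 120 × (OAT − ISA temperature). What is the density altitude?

ISA temperature at 100 ft = 15 − 2 × (100/1000) = 14.8°C.
ISA deviation = -4 − 14.8 = -18.8°C.
Density altitude = 100 + 120 × (-18.8) = 100 + (-2256) = -2156 ft.

-2156 ft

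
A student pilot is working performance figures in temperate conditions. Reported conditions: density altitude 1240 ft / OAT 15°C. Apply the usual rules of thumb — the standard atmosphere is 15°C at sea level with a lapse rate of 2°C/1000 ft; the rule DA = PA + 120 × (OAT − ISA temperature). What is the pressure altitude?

DA = PA + 120 × (OAT − (15 − 2·PA/1000)) = PA + 120·OAT − 1800 + 0.24·PA = 1.24·PA + 120·OAT − 1800.
So 1.24·PA = 1240 − 120 × 15 + 1800 = 1240.
PA = 1240 / 1.24 = 1000 ft.

1000 ft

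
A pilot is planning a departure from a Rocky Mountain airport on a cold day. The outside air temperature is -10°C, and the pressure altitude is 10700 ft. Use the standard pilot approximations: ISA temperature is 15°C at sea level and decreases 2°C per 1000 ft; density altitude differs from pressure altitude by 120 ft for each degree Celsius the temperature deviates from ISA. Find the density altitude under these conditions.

10268 ft

ISA temperature at 10700 ft = 15 − 2 × (10700/1000) = -6.4°C.
ISA deviation = -10 − (-6.4) = -3.6°C.
Density altitude = 10700 + 120 × (-3.6) = 10700 + (-432) = 10268 ft.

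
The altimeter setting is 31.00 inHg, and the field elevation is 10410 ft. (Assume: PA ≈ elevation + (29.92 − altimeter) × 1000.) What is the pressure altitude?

Pressure correction = (29.92 − 31.00) × 1000 = -1080 ft.
Pressure altitude = 10410 + (-1080) = 9330 ft.

9330 ft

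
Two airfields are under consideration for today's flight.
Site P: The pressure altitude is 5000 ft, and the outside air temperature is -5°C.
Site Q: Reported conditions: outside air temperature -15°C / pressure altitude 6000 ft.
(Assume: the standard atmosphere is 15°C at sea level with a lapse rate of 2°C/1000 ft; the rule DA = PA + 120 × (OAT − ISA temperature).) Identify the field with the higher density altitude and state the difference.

Site Q by 40 ft

Site P: ISA temp = 5°C, deviation -10°C, DA = 5000 + 120 × (-10) = 3800 ft.
Site Q: ISA temp = 3°C, deviation -18°C, DA = 6000 + 120 × (-18) = 3840 ft.
Site Q is higher by 3840 − 3800 = 40 ft.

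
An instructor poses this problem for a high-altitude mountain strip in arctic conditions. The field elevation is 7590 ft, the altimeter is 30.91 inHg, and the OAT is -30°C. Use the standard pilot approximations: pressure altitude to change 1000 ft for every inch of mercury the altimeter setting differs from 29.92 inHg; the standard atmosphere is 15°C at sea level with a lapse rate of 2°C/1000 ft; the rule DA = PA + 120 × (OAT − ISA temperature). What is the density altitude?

2784 ft

Pressure altitude = 7590 + (29.92 − 30.91) × 1000 = 7590 + (-990) = 6600 ft.
ISA temperature at 6600 ft = 15 − 2 × (6600/1000) = 1.8°C.
ISA deviation = -30 − 1.8 = -31.8°C.
Density altitude = 6600 + 120 × (-31.8) = 2784 ft.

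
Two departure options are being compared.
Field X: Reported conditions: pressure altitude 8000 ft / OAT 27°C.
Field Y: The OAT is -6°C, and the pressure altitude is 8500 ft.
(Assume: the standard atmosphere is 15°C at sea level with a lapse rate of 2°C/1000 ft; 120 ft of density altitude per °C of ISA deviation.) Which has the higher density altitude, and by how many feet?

Field X by 3340 ft

Field X: ISA temp = -1°C, deviation +28°C, DA = 8000 + 120 × 28 = 11360 ft.
Field Y: ISA temp = -2°C, deviation -4°C, DA = 8500 + 120 × (-4) = 8020 ft.
Field X is higher by 11360 − 8020 = 3340 ft.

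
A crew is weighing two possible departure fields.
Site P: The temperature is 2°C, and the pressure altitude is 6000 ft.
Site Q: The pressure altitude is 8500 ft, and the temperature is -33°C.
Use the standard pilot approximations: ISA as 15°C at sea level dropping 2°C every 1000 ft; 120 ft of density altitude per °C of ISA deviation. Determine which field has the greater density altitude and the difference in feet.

Site P by 1100 ft

Site P: ISA temp = 3°C, deviation -1°C, DA = 6000 + 120 × (-1) = 5880 ft.
Site Q: ISA temp = -2°C, deviation -31°C, DA = 8500 + 120 × (-31) = 4780 ft.
Site P is higher by 5880 − 4780 = 1100 ft.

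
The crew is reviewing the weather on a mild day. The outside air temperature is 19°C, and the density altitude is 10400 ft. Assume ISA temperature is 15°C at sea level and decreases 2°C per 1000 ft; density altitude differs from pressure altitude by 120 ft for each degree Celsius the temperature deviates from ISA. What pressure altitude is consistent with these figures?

DA = PA + 120 × (OAT − (15 − 2·PA/1000)) = PA + 120·OAT − 1800 + 0.24·PA = 1.24·PA + 120·OAT − 1800.
So 1.24·PA = 10400 − 120 × 19 + 1800 = 9920.
PA = 9920 / 1.24 = 8000 ft.

8000 ft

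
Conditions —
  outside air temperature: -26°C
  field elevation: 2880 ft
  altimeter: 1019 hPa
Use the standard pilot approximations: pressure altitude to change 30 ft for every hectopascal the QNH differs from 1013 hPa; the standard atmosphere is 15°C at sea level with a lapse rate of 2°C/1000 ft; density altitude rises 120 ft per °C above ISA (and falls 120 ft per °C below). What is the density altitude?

-1572 ft

Pressure altitude = 2880 + (1013 − 1019) × 30 = 2880 + (-180) = 2700 ft.
ISA temperature at 2700 ft = 15 − 2 × (2700/1000) = 9.6°C.
ISA deviation = -26 − 9.6 = -35.6°C.
Density altitude = 2700 + 120 × (-35.6) = -1572 ft.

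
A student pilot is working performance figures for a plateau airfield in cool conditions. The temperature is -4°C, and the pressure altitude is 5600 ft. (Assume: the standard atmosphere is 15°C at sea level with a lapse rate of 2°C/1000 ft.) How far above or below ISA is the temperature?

ISA-7.8°C

ISA temperature at 5600 ft = 15 − 2 × (5600/1000) = 3.8°C.
Deviation = OAT − ISA = -4 − 3.8 = -7.8°C.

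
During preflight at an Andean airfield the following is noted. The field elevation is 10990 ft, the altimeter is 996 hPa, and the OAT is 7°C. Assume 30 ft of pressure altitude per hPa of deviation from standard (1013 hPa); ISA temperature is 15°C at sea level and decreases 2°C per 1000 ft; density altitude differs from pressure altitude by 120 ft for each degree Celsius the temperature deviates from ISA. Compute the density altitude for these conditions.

13300 ft

Pressure altitude = 10990 + (1013 − 996) × 30 = 10990 + (+510) = 11500 ft.
ISA temperature at 11500 ft = 15 − 2 × (11500/1000) = -8°C.
ISA deviation = 7 − (-8) = +15°C.
Density altitude = 11500 + 120 × (15) = 13300 ft.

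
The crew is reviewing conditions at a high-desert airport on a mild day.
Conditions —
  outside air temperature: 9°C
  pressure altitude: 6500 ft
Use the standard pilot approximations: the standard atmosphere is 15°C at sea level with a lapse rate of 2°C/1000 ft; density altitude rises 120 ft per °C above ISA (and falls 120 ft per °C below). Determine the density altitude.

ISA temperature at 6500 ft = 15 − 2 × (6500/1000) = 2°C.
ISA deviation = 9 − 2 = +7°C.
Density altitude = 6500 + 120 × (7) = 6500 + (+840) = 7340 ft.

7340 ft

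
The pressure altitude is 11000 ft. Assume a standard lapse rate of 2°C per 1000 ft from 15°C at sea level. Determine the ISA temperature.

ISA temperature = 15 − 2 × (11000/1000) = 15 − 22 = -7°C.

-7°C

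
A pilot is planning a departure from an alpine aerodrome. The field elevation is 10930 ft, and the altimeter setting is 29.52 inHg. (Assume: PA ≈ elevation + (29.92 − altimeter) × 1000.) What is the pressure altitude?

Pressure correction = (29.92 − 29.52) × 1000 = +400 ft.
Pressure altitude = 10930 + (+400) = 11330 ft.

11330 ft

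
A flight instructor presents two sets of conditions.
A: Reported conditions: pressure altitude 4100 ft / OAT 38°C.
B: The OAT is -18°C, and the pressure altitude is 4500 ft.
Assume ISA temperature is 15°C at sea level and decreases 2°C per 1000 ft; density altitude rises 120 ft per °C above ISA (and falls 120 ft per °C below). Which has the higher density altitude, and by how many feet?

A: ISA temp = 6.8°C, deviation +31.2°C, DA = 4100 + 120 × 31.2 = 7844 ft.
B: ISA temp = 6°C, deviation -24°C, DA = 4500 + 120 × (-24) = 1620 ft.
A is higher by 7844 − 1620 = 6224 ft.

A by 6224 ft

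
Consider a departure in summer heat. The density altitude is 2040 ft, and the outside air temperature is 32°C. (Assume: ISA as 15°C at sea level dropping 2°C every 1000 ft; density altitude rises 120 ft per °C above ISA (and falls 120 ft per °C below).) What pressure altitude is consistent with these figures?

DA = PA + 120 × (OAT − (15 − 2·PA/1000)) = PA + 120·OAT − 1800 + 0.24·PA = 1.24·PA + 120·OAT − 1800.
So 1.24·PA = 2040 − 120 × 32 + 1800 = 0.
PA = 0 / 1.24 = 0 ft.

0 ft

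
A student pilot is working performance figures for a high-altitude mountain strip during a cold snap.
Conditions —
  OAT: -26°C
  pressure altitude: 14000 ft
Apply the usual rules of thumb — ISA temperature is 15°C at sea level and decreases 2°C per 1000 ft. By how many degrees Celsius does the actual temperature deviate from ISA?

ISA temperature at 14000 ft = 15 − 2 × (14000/1000) = -13°C.
Deviation = OAT − ISA = -26 − (-13) = -13°C.

ISA-13°C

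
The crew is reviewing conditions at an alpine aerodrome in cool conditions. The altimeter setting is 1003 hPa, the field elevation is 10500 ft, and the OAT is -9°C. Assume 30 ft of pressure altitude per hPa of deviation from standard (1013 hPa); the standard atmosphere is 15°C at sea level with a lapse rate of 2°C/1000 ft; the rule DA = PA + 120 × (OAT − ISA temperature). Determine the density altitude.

10512 ft

Pressure altitude = 10500 + (1013 − 1003) × 30 = 10500 + (+300) = 10800 ft.
ISA temperature at 10800 ft = 15 − 2 × (10800/1000) = -6.6°C.
ISA deviation = -9 − (-6.6) = -2.4°C.
Density altitude = 10800 + 120 × (-2.4) = 10512 ft.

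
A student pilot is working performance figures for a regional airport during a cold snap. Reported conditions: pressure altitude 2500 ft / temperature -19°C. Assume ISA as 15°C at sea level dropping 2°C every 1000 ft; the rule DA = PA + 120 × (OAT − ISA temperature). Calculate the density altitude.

-980 ft

ISA temperature at 2500 ft = 15 − 2 × (2500/1000) = 10°C.
ISA deviation = -19 − 10 = -29°C.
Density altitude = 2500 + 120 × (-29) = 2500 + (-3480) = -980 ft.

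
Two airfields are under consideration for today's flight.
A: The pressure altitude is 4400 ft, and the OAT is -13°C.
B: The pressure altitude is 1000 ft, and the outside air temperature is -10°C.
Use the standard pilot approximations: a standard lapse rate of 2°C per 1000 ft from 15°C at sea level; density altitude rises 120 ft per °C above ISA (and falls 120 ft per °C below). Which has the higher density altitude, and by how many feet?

A by 3856 ft

A: ISA temp = 6.2°C, deviation -19.2°C, DA = 4400 + 120 × (-19.2) = 2096 ft.
B: ISA temp = 13°C, deviation -23°C, DA = 1000 + 120 × (-23) = -1760 ft.
A is higher by 2096 − (-1760) = 3856 ft.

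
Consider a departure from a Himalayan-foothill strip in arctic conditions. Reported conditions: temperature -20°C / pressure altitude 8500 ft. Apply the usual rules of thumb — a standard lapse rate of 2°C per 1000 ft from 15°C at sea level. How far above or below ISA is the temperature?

ISA temperature at 8500 ft = 15 − 2 × (8500/1000) = -2°C.
Deviation = OAT − ISA = -20 − (-2) = -18°C.

ISA-18°C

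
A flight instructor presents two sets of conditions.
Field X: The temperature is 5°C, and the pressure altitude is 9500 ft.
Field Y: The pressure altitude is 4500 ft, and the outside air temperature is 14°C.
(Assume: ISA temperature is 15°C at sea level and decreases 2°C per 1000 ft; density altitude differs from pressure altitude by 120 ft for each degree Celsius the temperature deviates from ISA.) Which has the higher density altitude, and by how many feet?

Field X by 5120 ft

Field X: ISA temp = -4°C, deviation +9°C, DA = 9500 + 120 × 9 = 10580 ft.
Field Y: ISA temp = 6°C, deviation +8°C, DA = 4500 + 120 × 8 = 5460 ft.
Field X is higher by 10580 − 5460 = 5120 ft.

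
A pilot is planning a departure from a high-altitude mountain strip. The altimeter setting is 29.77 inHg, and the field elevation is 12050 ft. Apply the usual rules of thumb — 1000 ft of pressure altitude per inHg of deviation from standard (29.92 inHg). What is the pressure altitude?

Pressure correction = (29.92 − 29.77) × 1000 = +150 ft.
Pressure altitude = 12050 + (+150) = 12200 ft.

12200 ft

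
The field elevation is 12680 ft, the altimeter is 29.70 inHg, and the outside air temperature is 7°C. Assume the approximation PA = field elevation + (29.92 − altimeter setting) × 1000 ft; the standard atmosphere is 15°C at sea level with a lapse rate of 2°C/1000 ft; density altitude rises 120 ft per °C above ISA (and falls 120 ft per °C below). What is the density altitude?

15036 ft

Pressure altitude = 12680 + (29.92 − 29.70) × 1000 = 12680 + (+220) = 12900 ft.
ISA temperature at 12900 ft = 15 − 2 × (12900/1000) = -10.8°C.
ISA deviation = 7 − (-10.8) = +17.8°C.
Density altitude = 12900 + 120 × (17.8) = 15036 ft.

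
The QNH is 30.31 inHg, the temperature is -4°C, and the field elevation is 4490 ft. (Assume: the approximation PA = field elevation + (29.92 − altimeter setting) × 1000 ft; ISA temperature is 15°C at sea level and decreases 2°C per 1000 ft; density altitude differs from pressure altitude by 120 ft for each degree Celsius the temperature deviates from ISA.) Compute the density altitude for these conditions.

2804 ft

Pressure altitude = 4490 + (29.92 − 30.31) × 1000 = 4490 + (-390) = 4100 ft.
ISA temperature at 4100 ft = 15 − 2 × (4100/1000) = 6.8°C.
ISA deviation = -4 − 6.8 = -10.8°C.
Density altitude = 4100 + 120 × (-10.8) = 2804 ft.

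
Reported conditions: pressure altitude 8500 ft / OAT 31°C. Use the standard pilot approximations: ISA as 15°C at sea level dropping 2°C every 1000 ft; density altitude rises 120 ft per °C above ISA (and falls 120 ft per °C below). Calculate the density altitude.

ISA temperature at 8500 ft = 15 − 2 × (8500/1000) = -2°C.
ISA deviation = 31 − (-2) = +33°C.
Density altitude = 8500 + 120 × (33) = 8500 + (+3960) = 12460 ft.

12460 ft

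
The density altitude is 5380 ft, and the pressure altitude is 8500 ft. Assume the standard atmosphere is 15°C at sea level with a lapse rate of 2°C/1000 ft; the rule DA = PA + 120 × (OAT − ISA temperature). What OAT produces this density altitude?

Density altitude − pressure altitude = 5380 − 8500 = -3120 ft.
At 120 ft/°C that is an ISA deviation of -3120/120 = -26°C.
ISA temperature at 8500 ft = 15 − 2 × (8500/1000) = -2°C.
OAT = ISA + deviation = -2 + (-26) = -28°C.

-28°C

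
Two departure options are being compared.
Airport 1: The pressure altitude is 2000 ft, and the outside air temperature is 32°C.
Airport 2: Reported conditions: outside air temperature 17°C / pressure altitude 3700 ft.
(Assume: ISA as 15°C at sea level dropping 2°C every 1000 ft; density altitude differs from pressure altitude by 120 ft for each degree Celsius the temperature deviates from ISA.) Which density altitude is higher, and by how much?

Airport 1: ISA temp = 11°C, deviation +21°C, DA = 2000 + 120 × 21 = 4520 ft.
Airport 2: ISA temp = 7.6°C, deviation +9.4°C, DA = 3700 + 120 × 9.4 = 4828 ft.
Airport 2 is higher by 4828 − 4520 = 308 ft.

Airport 2 by 308 ft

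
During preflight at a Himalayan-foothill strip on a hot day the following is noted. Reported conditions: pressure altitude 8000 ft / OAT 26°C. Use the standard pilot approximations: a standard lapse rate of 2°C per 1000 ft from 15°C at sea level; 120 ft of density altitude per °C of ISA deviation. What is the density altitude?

11240 ft

ISA temperature at 8000 ft = 15 − 2 × (8000/1000) = -1°C.
ISA deviation = 26 − (-1) = +27°C.
Density altitude = 8000 + 120 × (27) = 8000 + (+3240) = 11240 ft.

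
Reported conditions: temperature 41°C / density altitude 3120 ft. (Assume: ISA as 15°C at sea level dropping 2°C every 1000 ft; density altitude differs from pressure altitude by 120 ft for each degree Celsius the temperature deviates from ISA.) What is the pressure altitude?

DA = PA + 120 × (OAT − (15 − 2·PA/1000)) = PA + 120·OAT − 1800 + 0.24·PA = 1.24·PA + 120·OAT − 1800.
So 1.24·PA = 3120 − 120 × 41 + 1800 = 0.
PA = 0 / 1.24 = 0 ft.

0 ft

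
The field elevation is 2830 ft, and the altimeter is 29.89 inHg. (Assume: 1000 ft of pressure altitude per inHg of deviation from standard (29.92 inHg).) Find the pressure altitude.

2860 ft

Pressure correction = (29.92 − 29.89) × 1000 = +30 ft.
Pressure altitude = 2830 + (+30) = 2860 ft.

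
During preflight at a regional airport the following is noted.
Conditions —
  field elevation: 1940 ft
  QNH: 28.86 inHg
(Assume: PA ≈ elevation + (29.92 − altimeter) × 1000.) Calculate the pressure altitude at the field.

Pressure correction = (29.92 − 28.86) × 1000 = +1060 ft.
Pressure altitude = 1940 + (+1060) = 3000 ft.

3000 ft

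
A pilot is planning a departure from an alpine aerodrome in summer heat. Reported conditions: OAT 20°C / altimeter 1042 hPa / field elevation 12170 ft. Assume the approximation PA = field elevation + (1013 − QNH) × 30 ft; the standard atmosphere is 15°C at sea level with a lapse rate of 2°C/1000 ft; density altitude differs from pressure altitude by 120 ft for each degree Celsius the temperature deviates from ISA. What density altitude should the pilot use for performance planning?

Pressure altitude = 12170 + (1013 − 1042) × 30 = 12170 + (-870) = 11300 ft.
ISA temperature at 11300 ft = 15 − 2 × (11300/1000) = -7.6°C.
ISA deviation = 20 − (-7.6) = +27.6°C.
Density altitude = 11300 + 120 × (27.6) = 14612 ft.

14612 ft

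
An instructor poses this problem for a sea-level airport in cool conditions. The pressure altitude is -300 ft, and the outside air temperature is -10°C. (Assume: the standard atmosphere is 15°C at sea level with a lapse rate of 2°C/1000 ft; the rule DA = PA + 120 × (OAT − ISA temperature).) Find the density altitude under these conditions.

ISA temperature at -300 ft = 15 − 2 × (-300/1000) = 15.6°C.
ISA deviation = -10 − 15.6 = -25.6°C.
Density altitude = -300 + 120 × (-25.6) = -300 + (-3072) = -3372 ft.

-3372 ft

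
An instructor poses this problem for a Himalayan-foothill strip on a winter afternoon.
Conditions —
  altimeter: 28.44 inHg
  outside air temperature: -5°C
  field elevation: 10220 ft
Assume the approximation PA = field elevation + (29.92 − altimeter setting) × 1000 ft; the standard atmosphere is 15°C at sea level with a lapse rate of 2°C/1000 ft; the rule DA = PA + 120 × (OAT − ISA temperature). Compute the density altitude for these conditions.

12108 ft

Pressure altitude = 10220 + (29.92 − 28.44) × 1000 = 10220 + (+1480) = 11700 ft.
ISA temperature at 11700 ft = 15 − 2 × (11700/1000) = -8.4°C.
ISA deviation = -5 − (-8.4) = +3.4°C.
Density altitude = 11700 + 120 × (3.4) = 12108 ft.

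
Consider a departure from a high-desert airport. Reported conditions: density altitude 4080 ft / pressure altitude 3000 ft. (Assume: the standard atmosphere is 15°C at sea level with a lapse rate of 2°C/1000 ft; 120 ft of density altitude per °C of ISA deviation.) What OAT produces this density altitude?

18°C

Density altitude − pressure altitude = 4080 − 3000 = +1080 ft.
At 120 ft/°C that is an ISA deviation of 1080/120 = +9°C.
ISA temperature at 3000 ft = 15 − 2 × (3000/1000) = 9°C.
OAT = ISA + deviation = 9 + (+9) = 18°C.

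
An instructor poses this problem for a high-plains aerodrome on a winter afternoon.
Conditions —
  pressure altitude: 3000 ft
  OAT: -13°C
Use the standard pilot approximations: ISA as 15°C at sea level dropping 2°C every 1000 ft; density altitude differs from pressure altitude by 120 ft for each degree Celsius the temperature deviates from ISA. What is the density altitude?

ISA temperature at 3000 ft = 15 − 2 × (3000/1000) = 9°C.
ISA deviation = -13 − 9 = -22°C.
Density altitude = 3000 + 120 × (-22) = 3000 + (-2640) = 360 ft.

360 ft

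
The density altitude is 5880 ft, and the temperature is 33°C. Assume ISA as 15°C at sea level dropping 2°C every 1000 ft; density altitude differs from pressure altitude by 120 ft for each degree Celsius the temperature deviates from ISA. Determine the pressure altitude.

3000 ft

DA = PA + 120 × (OAT − (15 − 2·PA/1000)) = PA + 120·OAT − 1800 + 0.24·PA = 1.24·PA + 120·OAT − 1800.
So 1.24·PA = 5880 − 120 × 33 + 1800 = 3720.
PA = 3720 / 1.24 = 3000 ft.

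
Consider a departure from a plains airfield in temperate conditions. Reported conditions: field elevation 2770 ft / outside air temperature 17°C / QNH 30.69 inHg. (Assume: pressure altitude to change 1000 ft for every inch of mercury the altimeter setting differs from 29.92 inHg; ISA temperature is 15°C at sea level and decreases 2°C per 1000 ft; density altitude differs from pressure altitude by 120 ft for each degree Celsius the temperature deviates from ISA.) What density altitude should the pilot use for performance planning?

Pressure altitude = 2770 + (29.92 − 30.69) × 1000 = 2770 + (-770) = 2000 ft.
ISA temperature at 2000 ft = 15 − 2 × (2000/1000) = 11°C.
ISA deviation = 17 − 11 = +6°C.
Density altitude = 2000 + 120 × (6) = 2720 ft.

2720 ft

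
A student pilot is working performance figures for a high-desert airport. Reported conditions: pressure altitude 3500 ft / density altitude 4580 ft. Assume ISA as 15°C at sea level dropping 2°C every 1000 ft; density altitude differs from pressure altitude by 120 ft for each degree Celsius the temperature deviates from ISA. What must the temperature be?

Density altitude − pressure altitude = 4580 − 3500 = +1080 ft.
At 120 ft/°C that is an ISA deviation of 1080/120 = +9°C.
ISA temperature at 3500 ft = 15 − 2 × (3500/1000) = 8°C.
OAT = ISA + deviation = 8 + (+9) = 17°C.

17°C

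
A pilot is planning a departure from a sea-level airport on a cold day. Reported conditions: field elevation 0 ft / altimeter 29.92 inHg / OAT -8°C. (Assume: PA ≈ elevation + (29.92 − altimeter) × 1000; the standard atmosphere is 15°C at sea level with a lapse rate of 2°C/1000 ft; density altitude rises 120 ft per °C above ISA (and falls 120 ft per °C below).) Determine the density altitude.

Pressure altitude = 0 + (29.92 − 29.92) × 1000 = 0 + (0) = 0 ft.
ISA temperature at 0 ft = 15 − 2 × (0/1000) = 15°C.
ISA deviation = -8 − 15 = -23°C.
Density altitude = 0 + 120 × (-23) = -2760 ft.

-2760 ft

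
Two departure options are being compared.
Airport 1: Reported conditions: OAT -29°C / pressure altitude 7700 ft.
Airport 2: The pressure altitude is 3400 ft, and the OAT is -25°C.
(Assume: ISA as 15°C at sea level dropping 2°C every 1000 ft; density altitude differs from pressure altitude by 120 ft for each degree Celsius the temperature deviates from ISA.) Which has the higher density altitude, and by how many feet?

Airport 1: ISA temp = -0.4°C, deviation -28.6°C, DA = 7700 + 120 × (-28.6) = 4268 ft.
Airport 2: ISA temp = 8.2°C, deviation -33.2°C, DA = 3400 + 120 × (-33.2) = -584 ft.
Airport 1 is higher by 4268 − (-584) = 4852 ft.

Airport 1 by 4852 ft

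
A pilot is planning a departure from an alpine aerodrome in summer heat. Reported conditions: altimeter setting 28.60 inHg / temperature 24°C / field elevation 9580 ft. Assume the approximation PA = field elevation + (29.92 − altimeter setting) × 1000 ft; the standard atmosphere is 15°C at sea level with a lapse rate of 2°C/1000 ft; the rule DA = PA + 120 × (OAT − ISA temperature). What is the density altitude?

14596 ft

Pressure altitude = 9580 + (29.92 − 28.60) × 1000 = 9580 + (+1320) = 10900 ft.
ISA temperature at 10900 ft = 15 − 2 × (10900/1000) = -6.8°C.
ISA deviation = 24 − (-6.8) = +30.8°C.
Density altitude = 10900 + 120 × (30.8) = 14596 ft.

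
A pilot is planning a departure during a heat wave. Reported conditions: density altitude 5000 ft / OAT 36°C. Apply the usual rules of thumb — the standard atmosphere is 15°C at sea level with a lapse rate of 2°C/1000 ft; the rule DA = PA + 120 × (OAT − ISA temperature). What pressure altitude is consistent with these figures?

2000 ft

DA = PA + 120 × (OAT − (15 − 2·PA/1000)) = PA + 120·OAT − 1800 + 0.24·PA = 1.24·PA + 120·OAT − 1800.
So 1.24·PA = 5000 − 120 × 36 + 1800 = 2480.
PA = 2480 / 1.24 = 2000 ft.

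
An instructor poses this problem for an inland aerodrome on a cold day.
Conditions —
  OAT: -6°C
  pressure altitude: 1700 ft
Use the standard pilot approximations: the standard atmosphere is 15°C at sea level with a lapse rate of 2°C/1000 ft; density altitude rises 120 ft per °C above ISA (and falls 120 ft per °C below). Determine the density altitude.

ISA temperature at 1700 ft = 15 − 2 × (1700/1000) = 11.6°C.
ISA deviation = -6 − 11.6 = -17.6°C.
Density altitude = 1700 + 120 × (-17.6) = 1700 + (-2112) = -412 ft.

-412 ft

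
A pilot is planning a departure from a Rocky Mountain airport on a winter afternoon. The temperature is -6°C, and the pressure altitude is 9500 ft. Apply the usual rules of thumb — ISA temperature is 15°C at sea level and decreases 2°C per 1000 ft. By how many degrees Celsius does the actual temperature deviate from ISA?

ISA temperature at 9500 ft = 15 − 2 × (9500/1000) = -4°C.
Deviation = OAT − ISA = -6 − (-4) = -2°C.

ISA-2°C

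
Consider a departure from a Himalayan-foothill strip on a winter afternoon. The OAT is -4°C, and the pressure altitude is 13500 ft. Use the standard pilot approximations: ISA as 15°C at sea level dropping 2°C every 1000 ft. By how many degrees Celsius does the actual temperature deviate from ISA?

ISA+8°C

ISA temperature at 13500 ft = 15 − 2 × (13500/1000) = -12°C.
Deviation = OAT − ISA = -4 − (-12) = +8°C.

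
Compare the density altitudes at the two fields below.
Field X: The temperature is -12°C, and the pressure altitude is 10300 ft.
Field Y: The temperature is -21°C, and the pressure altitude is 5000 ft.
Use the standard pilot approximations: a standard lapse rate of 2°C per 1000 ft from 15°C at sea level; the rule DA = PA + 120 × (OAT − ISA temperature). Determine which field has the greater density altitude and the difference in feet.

Field X: ISA temp = -5.6°C, deviation -6.4°C, DA = 10300 + 120 × (-6.4) = 9532 ft.
Field Y: ISA temp = 5°C, deviation -26°C, DA = 5000 + 120 × (-26) = 1880 ft.
Field X is higher by 9532 − 1880 = 7652 ft.

Field X by 7652 ft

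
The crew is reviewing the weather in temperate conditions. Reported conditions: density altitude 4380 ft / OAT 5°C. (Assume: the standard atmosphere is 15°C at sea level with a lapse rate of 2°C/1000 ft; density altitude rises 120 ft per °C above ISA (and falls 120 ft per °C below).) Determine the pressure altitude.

DA = PA + 120 × (OAT − (15 − 2·PA/1000)) = PA + 120·OAT − 1800 + 0.24·PA = 1.24·PA + 120·OAT − 1800.
So 1.24·PA = 4380 − 120 × 5 + 1800 = 5580.
PA = 5580 / 1.24 = 4500 ft.

4500 ft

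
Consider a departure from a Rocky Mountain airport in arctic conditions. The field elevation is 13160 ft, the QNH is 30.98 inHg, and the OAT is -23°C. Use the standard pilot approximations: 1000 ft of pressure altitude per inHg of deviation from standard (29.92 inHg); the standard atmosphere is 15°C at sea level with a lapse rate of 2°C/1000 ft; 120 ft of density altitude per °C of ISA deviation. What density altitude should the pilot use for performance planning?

Pressure altitude = 13160 + (29.92 − 30.98) × 1000 = 13160 + (-1060) = 12100 ft.
ISA temperature at 12100 ft = 15 − 2 × (12100/1000) = -9.2°C.
ISA deviation = -23 − (-9.2) = -13.8°C.
Density altitude = 12100 + 120 × (-13.8) = 10444 ft.

10444 ft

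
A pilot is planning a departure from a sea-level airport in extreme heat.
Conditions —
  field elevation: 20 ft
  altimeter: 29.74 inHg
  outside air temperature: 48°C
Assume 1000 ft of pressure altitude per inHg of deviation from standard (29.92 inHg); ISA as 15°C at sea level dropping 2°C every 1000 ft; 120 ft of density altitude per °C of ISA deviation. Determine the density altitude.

Pressure altitude = 20 + (29.92 − 29.74) × 1000 = 20 + (+180) = 200 ft.
ISA temperature at 200 ft = 15 − 2 × (200/1000) = 14.6°C.
ISA deviation = 48 − 14.6 = +33.4°C.
Density altitude = 200 + 120 × (33.4) = 4208 ft.

4208 ft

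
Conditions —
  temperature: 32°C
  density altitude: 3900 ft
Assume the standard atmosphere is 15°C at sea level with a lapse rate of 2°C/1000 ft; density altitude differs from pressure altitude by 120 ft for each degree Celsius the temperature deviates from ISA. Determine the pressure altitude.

DA = PA + 120 × (OAT − (15 − 2·PA/1000)) = PA + 120·OAT − 1800 + 0.24·PA = 1.24·PA + 120·OAT − 1800.
So 1.24·PA = 3900 − 120 × 32 + 1800 = 1860.
PA = 1860 / 1.24 = 1500 ft.

1500 ft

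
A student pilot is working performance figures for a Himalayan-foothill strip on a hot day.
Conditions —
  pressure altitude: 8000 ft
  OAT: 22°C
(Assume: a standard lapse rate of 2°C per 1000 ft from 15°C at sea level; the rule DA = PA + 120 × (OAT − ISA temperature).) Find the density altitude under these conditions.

10760 ft

ISA temperature at 8000 ft = 15 − 2 × (8000/1000) = -1°C.
ISA deviation = 22 − (-1) = +23°C.
Density altitude = 8000 + 120 × (23) = 8000 + (+2760) = 10760 ft.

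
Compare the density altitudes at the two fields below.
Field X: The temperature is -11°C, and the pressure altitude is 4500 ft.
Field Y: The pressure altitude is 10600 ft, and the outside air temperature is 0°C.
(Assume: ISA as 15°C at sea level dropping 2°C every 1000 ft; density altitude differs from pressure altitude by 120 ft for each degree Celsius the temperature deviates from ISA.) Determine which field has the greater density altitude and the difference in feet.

Field X: ISA temp = 6°C, deviation -17°C, DA = 4500 + 120 × (-17) = 2460 ft.
Field Y: ISA temp = -6.2°C, deviation +6.2°C, DA = 10600 + 120 × 6.2 = 11344 ft.
Field Y is higher by 11344 − 2460 = 8884 ft.

Field Y by 8884 ft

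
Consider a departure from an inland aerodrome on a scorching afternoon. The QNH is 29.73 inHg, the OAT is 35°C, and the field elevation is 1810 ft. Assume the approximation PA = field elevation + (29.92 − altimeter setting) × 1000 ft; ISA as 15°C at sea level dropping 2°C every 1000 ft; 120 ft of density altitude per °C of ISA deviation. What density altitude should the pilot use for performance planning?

Pressure altitude = 1810 + (29.92 − 29.73) × 1000 = 1810 + (+190) = 2000 ft.
ISA temperature at 2000 ft = 15 − 2 × (2000/1000) = 11°C.
ISA deviation = 35 − 11 = +24°C.
Density altitude = 2000 + 120 × (24) = 4880 ft.

4880 ft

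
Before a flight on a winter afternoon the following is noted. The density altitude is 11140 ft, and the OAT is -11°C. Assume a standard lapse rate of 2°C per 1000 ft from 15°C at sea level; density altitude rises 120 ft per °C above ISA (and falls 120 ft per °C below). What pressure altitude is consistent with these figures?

11500 ft

DA = PA + 120 × (OAT − (15 − 2·PA/1000)) = PA + 120·OAT − 1800 + 0.24·PA = 1.24·PA + 120·OAT − 1800.
So 1.24·PA = 11140 − 120 × (-11) + 1800 = 14260.
PA = 14260 / 1.24 = 11500 ft.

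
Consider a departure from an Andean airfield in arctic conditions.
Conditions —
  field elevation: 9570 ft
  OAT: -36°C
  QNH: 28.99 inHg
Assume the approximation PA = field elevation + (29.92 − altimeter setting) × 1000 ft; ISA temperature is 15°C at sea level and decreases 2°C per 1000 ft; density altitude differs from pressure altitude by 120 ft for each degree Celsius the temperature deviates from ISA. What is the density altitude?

Pressure altitude = 9570 + (29.92 − 28.99) × 1000 = 9570 + (+930) = 10500 ft.
ISA temperature at 10500 ft = 15 − 2 × (10500/1000) = -6°C.
ISA deviation = -36 − (-6) = -30°C.
Density altitude = 10500 + 120 × (-30) = 6900 ft.

6900 ft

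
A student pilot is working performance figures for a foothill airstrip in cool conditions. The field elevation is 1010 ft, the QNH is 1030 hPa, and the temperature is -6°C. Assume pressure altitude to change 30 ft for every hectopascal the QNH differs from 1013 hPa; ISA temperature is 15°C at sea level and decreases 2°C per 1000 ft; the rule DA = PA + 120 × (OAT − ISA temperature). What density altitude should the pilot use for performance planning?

-1900 ft

Pressure altitude = 1010 + (1013 − 1030) × 30 = 1010 + (-510) = 500 ft.
ISA temperature at 500 ft = 15 − 2 × (500/1000) = 14°C.
ISA deviation = -6 − 14 = -20°C.
Density altitude = 500 + 120 × (-20) = -1900 ft.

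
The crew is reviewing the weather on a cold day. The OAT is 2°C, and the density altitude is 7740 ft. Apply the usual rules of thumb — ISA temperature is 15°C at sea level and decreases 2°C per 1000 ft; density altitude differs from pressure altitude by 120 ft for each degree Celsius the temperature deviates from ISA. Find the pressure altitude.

7500 ft

DA = PA + 120 × (OAT − (15 − 2·PA/1000)) = PA + 120·OAT − 1800 + 0.24·PA = 1.24·PA + 120·OAT − 1800.
So 1.24·PA = 7740 − 120 × 2 + 1800 = 9300.
PA = 9300 / 1.24 = 7500 ft.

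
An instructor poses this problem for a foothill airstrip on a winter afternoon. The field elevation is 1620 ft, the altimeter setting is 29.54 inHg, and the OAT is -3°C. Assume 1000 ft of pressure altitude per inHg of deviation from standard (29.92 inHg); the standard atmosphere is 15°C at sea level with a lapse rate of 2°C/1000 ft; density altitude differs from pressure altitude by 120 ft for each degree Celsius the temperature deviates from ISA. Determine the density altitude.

320 ft

Pressure altitude = 1620 + (29.92 − 29.54) × 1000 = 1620 + (+380) = 2000 ft.
ISA temperature at 2000 ft = 15 − 2 × (2000/1000) = 11°C.
ISA deviation = -3 − 11 = -14°C.
Density altitude = 2000 + 120 × (-14) = 320 ft.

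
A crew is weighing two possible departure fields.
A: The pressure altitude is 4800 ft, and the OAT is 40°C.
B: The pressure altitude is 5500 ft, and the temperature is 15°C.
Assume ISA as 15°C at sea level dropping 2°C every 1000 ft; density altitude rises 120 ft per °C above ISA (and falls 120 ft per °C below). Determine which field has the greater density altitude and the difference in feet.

A by 2132 ft

A: ISA temp = 5.4°C, deviation +34.6°C, DA = 4800 + 120 × 34.6 = 8952 ft.
B: ISA temp = 4°C, deviation +11°C, DA = 5500 + 120 × 11 = 6820 ft.
A is higher by 8952 − 6820 = 2132 ft.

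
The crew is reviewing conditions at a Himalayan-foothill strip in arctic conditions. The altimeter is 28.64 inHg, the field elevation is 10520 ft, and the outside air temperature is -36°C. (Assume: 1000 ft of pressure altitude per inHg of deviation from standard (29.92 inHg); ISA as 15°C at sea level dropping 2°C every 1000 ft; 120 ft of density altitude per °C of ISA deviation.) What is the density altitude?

8512 ft

Pressure altitude = 10520 + (29.92 − 28.64) × 1000 = 10520 + (+1280) = 11800 ft.
ISA temperature at 11800 ft = 15 − 2 × (11800/1000) = -8.6°C.
ISA deviation = -36 − (-8.6) = -27.4°C.
Density altitude = 11800 + 120 × (-27.4) = 8512 ft.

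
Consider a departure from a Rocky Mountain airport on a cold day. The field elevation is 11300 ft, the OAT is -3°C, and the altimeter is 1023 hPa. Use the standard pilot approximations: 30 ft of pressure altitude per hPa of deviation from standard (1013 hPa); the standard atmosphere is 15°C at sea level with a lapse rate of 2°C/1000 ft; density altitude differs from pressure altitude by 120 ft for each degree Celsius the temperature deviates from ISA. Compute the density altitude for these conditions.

11480 ft

Pressure altitude = 11300 + (1013 − 1023) × 30 = 11300 + (-300) = 11000 ft.
ISA temperature at 11000 ft = 15 − 2 × (11000/1000) = -7°C.
ISA deviation = -3 − (-7) = +4°C.
Density altitude = 11000 + 120 × (4) = 11480 ft.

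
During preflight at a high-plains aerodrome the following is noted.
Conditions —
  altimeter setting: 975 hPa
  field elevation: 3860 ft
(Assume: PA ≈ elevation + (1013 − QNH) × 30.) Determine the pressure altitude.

5000 ft

Pressure correction = (1013 − 975) × 30 = +1140 ft.
Pressure altitude = 3860 + (+1140) = 5000 ft.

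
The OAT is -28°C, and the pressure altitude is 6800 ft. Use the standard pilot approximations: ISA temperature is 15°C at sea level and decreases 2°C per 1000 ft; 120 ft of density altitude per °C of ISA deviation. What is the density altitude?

3272 ft

ISA temperature at 6800 ft = 15 − 2 × (6800/1000) = 1.4°C.
ISA deviation = -28 − 1.4 = -29.4°C.
Density altitude = 6800 + 120 × (-29.4) = 6800 + (-3528) = 3272 ft.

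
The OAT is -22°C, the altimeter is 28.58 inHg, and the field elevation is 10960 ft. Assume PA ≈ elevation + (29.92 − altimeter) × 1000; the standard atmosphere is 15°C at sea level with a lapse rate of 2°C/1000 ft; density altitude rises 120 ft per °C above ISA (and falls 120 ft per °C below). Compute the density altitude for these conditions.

Pressure altitude = 10960 + (29.92 − 28.58) × 1000 = 10960 + (+1340) = 12300 ft.
ISA temperature at 12300 ft = 15 − 2 × (12300/1000) = -9.6°C.
ISA deviation = -22 − (-9.6) = -12.4°C.
Density altitude = 12300 + 120 × (-12.4) = 10812 ft.

10812 ft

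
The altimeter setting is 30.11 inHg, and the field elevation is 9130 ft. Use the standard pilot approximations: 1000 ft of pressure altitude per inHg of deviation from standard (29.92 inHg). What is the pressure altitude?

Pressure correction = (29.92 − 30.11) × 1000 = -190 ft.
Pressure altitude = 9130 + (-190) = 8940 ft.

8940 ft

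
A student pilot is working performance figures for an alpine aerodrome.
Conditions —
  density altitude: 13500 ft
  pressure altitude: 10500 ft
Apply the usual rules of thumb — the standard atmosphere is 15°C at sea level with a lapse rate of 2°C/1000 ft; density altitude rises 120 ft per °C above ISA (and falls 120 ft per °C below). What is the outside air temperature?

19°C

Density altitude − pressure altitude = 13500 − 10500 = +3000 ft.
At 120 ft/°C that is an ISA deviation of 3000/120 = +25°C.
ISA temperature at 10500 ft = 15 − 2 × (10500/1000) = -6°C.
OAT = ISA + deviation = -6 + (+25) = 19°C.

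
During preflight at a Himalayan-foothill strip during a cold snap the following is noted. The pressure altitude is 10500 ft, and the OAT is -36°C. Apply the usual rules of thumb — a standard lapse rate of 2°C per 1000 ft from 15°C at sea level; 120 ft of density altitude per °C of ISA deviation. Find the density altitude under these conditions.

ISA temperature at 10500 ft = 15 − 2 × (10500/1000) = -6°C.
ISA deviation = -36 − (-6) = -30°C.
Density altitude = 10500 + 120 × (-30) = 10500 + (-3600) = 6900 ft.

6900 ft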